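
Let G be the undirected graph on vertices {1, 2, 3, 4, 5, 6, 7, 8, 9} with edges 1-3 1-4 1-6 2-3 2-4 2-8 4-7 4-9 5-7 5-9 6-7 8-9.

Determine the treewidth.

3

A width-3 tree decomposition is:
Bags: B1 = {5, 6, 7, 9}  B2 = {4, 6, 7, 9}  B3 = {1, 4, 6, 9}  B4 = {1, 4, 8, 9}  B5 = {1, 2, 4, 8}  B6 = {1, 2, 3, 8}
Tree: B1–B2, B2–B3, B3–B4, B4–B5, B5–B6
Each bag holds 4 vertices, so the decomposition has width 3, which upper-bounds the treewidth. For the lower bound: the 4 vertex sets {5,6,7}, {9}, {4}, {1,2,3,8} are disjoint, each induces a connected subgraph, and every pair is joined by at least one edge of G. Contracting each set to a single vertex therefore yields K_{4} as a minor, and since treewidth is minor-monotone, tw(G) ≥ tw(K_{4}) = 3. The upper and lower bounds meet at 3, so that is the treewidth.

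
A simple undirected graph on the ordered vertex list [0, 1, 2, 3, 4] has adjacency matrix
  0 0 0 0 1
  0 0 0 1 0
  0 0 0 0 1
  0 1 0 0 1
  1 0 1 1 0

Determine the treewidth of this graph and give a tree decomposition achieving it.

Treewidth 1.
Bags: B1 = {3, 4}  B2 = {0, 4}  B3 = {1, 3}  B4 = {2, 4}
Tree: B1–B2, B1–B3, B2–B4

The largest bag has 2 vertices, giving width 1; this decomposition certifies tw(G) ≤ 1. G has an edge, so its treewidth is at least 1. Therefore the treewidth is 1.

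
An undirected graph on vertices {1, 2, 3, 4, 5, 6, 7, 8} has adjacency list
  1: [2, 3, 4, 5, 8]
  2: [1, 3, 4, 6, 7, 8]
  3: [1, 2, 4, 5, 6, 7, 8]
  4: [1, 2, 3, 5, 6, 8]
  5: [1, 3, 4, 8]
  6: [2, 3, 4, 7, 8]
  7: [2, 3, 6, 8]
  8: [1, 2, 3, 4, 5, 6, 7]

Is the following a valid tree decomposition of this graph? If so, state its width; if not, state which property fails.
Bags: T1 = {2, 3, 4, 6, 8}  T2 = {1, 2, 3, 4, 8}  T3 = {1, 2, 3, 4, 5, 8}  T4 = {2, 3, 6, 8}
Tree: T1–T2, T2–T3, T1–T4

No — vertex 7 appears in no bag.

A tree decomposition must satisfy three properties: every vertex lies in some bag; for every edge, both endpoints lie together in some bag; and for every vertex, the bags containing it form a connected subtree. Here vertex 7 appears in no bag, so the decomposition is invalid.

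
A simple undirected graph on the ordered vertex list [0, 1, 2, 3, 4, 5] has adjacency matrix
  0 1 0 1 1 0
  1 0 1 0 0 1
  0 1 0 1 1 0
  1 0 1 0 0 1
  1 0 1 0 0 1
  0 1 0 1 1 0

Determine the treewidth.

3

A width-3 tree decomposition is:
Bags: B1 = {1, 3, 4, 5}  B2 = {0, 1, 3, 4}  B3 = {1, 2, 3, 4}
Tree: B1–B2, B2–B3
Each bag holds 4 vertices, so the decomposition has width 3, which upper-bounds the treewidth. For the lower bound: the 4 vertex sets {4,5}, {0,3}, {1}, {2} are disjoint, each induces a connected subgraph, and every pair is joined by at least one edge of G. Contracting each set to a single vertex therefore yields K_{4} as a minor, and since treewidth is minor-monotone, tw(G) ≥ tw(K_{4}) = 3. The upper and lower bounds meet at 3, so that is the treewidth.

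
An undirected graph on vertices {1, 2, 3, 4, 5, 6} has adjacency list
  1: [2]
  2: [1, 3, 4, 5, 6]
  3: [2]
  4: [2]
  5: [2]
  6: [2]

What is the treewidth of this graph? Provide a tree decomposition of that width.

The largest bag has 2 vertices, giving width 1; this decomposition certifies tw(G) ≤ 1. Any graph with an edge has treewidth ≥ 1, and G has the edge 2–5. Combining the bounds, tw(G) = 1.

Treewidth 1.
One optimal decomposition is:
Bags: B1 = {2, 5}  B2 = {2, 6}  B3 = {2, 4}  B4 = {2, 3}  B5 = {1, 2}
Tree: B1–B2, B1–B3, B3–B4, B3–B5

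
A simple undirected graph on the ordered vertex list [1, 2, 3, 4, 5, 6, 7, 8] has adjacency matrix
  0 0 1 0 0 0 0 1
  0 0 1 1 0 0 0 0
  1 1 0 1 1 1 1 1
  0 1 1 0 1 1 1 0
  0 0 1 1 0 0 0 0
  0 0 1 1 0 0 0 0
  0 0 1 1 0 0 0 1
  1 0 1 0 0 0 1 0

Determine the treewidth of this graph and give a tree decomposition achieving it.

Treewidth 2.
One optimal decomposition is:
Bags: B1 = {3, 7, 8}  B2 = {1, 3, 8}  B3 = {3, 4, 7}  B4 = {3, 4, 5}  B5 = {3, 4, 6}  B6 = {2, 3, 4}
Tree: B1–B2, B1–B3, B3–B4, B3–B5, B5–B6

The largest bag has 3 vertices, giving width 2; this decomposition certifies tw(G) ≤ 2. Conversely, {1, 3, 8} is a clique of size 3, and the vertices of any clique must share a bag in every tree decomposition; so some bag has ≥ 3 vertices and tw(G) ≥ 2. Hence tw(G) = 2 exactly.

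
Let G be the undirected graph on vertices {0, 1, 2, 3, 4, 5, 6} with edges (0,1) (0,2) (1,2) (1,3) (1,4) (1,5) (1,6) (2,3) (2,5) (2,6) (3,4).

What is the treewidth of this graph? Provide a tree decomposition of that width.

Each bag holds 3 vertices, so the decomposition has width 2, which upper-bounds the treewidth. On the other hand G contains the 3-clique {0, 1, 2}. A clique must lie in a single bag of any decomposition, so no decomposition can have width below 2. The upper and lower bounds meet at 2, so that is the treewidth.

Treewidth 2.
One optimal decomposition is:
Bags: B1 = {1, 2, 3}  B2 = {0, 1, 2}  B3 = {1, 2, 5}  B4 = {1, 2, 6}  B5 = {1, 3, 4}
Tree: B1–B2, B2–B3, B3–B4, B1–B5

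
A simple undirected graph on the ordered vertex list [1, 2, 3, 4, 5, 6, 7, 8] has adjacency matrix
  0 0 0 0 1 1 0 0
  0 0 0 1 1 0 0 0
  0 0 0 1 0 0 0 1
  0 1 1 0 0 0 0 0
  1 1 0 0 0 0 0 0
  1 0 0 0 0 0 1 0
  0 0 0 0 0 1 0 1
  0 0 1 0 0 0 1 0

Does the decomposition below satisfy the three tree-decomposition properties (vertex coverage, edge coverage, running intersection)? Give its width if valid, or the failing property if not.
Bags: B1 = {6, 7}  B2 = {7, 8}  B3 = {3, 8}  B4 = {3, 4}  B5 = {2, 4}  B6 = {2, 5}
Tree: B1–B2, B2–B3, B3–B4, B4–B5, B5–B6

A tree decomposition must satisfy three properties: every vertex lies in some bag; for every edge, both endpoints lie together in some bag; and for every vertex, the bags containing it form a connected subtree. Here vertex 1 appears in no bag, so the decomposition is invalid.

No — vertex 1 appears in no bag.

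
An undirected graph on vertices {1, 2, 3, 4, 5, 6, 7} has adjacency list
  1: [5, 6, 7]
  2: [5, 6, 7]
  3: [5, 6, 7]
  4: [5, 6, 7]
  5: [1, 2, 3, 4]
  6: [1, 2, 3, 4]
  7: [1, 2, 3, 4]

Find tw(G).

A width-3 tree decomposition is:
Bags: B1 = {3, 5, 6, 7}  B2 = {1, 5, 6, 7}  B3 = {2, 5, 6, 7}  B4 = {4, 5, 6, 7}
Tree: B1–B2, B2–B3, B3–B4
Every bag has size at most 4, so the width is 4 − 1 = 3 and tw(G) ≤ 3. For the lower bound: the 4 vertex sets {3,7}, {1,5}, {6}, {2} are disjoint, each induces a connected subgraph, and every pair is joined by at least one edge of G. Contracting each set to a single vertex therefore yields K_{4} as a minor, and since treewidth is minor-monotone, tw(G) ≥ tw(K_{4}) = 3. The upper and lower bounds meet at 3, so that is the treewidth.

3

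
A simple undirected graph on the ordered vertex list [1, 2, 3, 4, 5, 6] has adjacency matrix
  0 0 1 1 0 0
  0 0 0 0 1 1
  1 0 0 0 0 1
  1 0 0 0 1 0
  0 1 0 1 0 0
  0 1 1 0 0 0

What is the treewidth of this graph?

2

A width-2 tree decomposition is:
Bags: B1 = {1, 3, 6}  B2 = {1, 4, 6}  B3 = {4, 5, 6}  B4 = {2, 5, 6}
Tree: B1–B2, B2–B3, B3–B4
Each bag holds 3 vertices, so the decomposition has width 2, which upper-bounds the treewidth. The edges 6–3–1–4–5–2–6 form a cycle, so G is not a tree and its treewidth is at least 2. Combining the bounds, tw(G) = 2.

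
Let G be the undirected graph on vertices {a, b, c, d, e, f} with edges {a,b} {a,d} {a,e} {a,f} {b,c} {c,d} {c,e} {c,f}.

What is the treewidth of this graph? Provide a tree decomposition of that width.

Every bag has size at most 3, so the width is 3 − 1 = 2 and tw(G) ≤ 2. The edges a–e–c–d–a form a cycle, so G is not a tree and its treewidth is at least 2. The upper and lower bounds meet at 2, so that is the treewidth.

Treewidth 2.
Bags: B1 = {a, c, e}  B2 = {a, c, d}  B3 = {a, c, f}  B4 = {a, b, c}
Tree: B1–B2, B2–B3, B3–B4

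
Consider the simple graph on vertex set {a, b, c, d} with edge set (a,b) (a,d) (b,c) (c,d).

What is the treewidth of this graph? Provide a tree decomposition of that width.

Every bag has size at most 3, so the width is 3 − 1 = 2 and tw(G) ≤ 2. The edges c–d–a–b–c form a cycle, so G is not a tree and its treewidth is at least 2. Combining the bounds, tw(G) = 2.

Treewidth 2.
One optimal decomposition is:
Bags: B1 = {a, c, d}  B2 = {a, b, c}
Tree: B1–B2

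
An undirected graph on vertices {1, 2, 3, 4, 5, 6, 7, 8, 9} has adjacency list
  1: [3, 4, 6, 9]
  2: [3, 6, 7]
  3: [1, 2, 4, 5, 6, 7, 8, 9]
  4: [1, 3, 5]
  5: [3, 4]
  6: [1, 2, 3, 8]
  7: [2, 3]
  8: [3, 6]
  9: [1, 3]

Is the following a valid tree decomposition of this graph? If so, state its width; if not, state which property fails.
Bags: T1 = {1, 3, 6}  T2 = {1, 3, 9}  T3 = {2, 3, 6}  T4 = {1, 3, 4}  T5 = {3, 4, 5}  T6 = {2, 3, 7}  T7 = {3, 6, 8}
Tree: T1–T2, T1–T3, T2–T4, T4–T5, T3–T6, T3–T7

Checking the three conditions: (i) the bags cover all of {1, 2, 3, 4, 5, 6, 7, 8, 9}; (ii) for each edge, some bag contains both endpoints; (iii) the bags containing any fixed vertex form a subtree. All hold, so the decomposition is valid with width 3 − 1 = 2.

Yes; width 2.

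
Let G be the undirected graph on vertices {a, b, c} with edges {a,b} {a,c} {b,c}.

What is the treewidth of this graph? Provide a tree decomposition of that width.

Treewidth 2.
Bags: B1 = {a, b, c}
Tree: (single bag)

A single bag containing all 3 vertices is trivially a valid decomposition of width 2. For the lower bound, the 3 vertices {a, b, c} are pairwise adjacent, and any tree decomposition puts a clique entirely inside one bag — forcing width ≥ 2. Combining the bounds, tw(G) = 2.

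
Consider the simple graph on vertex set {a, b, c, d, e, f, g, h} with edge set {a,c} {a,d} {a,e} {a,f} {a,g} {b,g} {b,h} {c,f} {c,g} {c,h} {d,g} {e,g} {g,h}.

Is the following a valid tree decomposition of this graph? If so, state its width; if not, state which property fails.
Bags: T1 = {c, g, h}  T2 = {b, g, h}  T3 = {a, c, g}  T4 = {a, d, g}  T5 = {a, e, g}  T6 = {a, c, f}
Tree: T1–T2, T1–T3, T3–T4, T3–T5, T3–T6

Yes; width 2.

Vertex coverage: the bags together contain {a, b, c, d, e, f, g, h}, the full vertex set. Edge coverage: each edge of G has both endpoints in at least one bag. Running intersection: for every vertex, the bags containing it form a connected subtree. All three properties hold, so this is a valid tree decomposition of width max|bag| − 1 = 2, and hence tw(G) ≤ 2.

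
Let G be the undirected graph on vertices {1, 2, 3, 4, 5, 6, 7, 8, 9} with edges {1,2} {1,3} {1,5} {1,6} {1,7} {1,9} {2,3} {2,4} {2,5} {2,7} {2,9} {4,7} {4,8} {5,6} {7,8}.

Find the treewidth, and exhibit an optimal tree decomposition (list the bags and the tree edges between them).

The largest bag has 3 vertices, giving width 2; this decomposition certifies tw(G) ≤ 2. For the lower bound, the 3 vertices {4, 7, 8} are pairwise adjacent, and any tree decomposition puts a clique entirely inside one bag — forcing width ≥ 2. Hence tw(G) = 2 exactly.

Treewidth 2.
One optimal decomposition is:
Bags: B1 = {1, 2, 9}  B2 = {1, 2, 7}  B3 = {1, 2, 3}  B4 = {2, 4, 7}  B5 = {1, 2, 5}  B6 = {1, 5, 6}  B7 = {4, 7, 8}
Tree: B1–B2, B1–B3, B2–B4, B2–B5, B5–B6, B4–B7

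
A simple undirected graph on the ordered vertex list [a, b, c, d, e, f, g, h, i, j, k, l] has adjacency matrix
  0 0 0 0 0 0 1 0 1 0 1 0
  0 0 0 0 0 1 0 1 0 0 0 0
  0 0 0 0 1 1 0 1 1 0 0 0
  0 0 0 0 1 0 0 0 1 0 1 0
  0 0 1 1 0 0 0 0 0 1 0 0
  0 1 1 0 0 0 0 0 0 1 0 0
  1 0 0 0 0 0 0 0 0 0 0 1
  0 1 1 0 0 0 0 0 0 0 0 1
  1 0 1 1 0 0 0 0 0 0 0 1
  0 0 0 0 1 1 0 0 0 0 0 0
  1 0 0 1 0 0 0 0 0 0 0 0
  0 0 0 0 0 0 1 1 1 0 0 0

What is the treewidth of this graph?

A width-3 tree decomposition is:
Bags: B1 = {a, g, k, l}  B2 = {a, i, k, l}  B3 = {d, i, k, l}  B4 = {d, h, i, l}  B5 = {c, d, h, i}  B6 = {c, d, e, h}  B7 = {b, c, e, h}  B8 = {b, c, e, f}  B9 = {b, e, f, j}
Tree: B1–B2, B2–B3, B3–B4, B4–B5, B5–B6, B6–B7, B7–B8, B8–B9
Each bag holds 4 vertices, so the decomposition has width 3, which upper-bounds the treewidth. For the lower bound: the 4 vertex sets {a,g,k}, {l}, {i}, {c,d,e,h} are disjoint, each induces a connected subgraph, and every pair is joined by at least one edge of G. Contracting each set to a single vertex therefore yields K_{4} as a minor, and since treewidth is minor-monotone, tw(G) ≥ tw(K_{4}) = 3. The upper and lower bounds meet at 3, so that is the treewidth.

3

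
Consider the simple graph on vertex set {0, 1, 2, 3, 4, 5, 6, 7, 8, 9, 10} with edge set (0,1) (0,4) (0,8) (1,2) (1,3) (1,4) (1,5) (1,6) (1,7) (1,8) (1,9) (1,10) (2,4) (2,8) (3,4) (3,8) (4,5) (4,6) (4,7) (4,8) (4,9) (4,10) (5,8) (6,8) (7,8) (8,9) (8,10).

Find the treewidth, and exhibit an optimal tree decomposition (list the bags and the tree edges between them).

Every bag has size at most 4, so the width is 4 − 1 = 3 and tw(G) ≤ 3. Conversely, {0, 1, 4, 8} is a clique of size 4, and the vertices of any clique must share a bag in every tree decomposition; so some bag has ≥ 4 vertices and tw(G) ≥ 3. The upper and lower bounds meet at 3, so that is the treewidth.

Treewidth 3.
Bags: B1 = {1, 3, 4, 8}  B2 = {1, 4, 7, 8}  B3 = {1, 4, 8, 9}  B4 = {1, 4, 5, 8}  B5 = {1, 4, 6, 8}  B6 = {0, 1, 4, 8}  B7 = {1, 4, 8, 10}  B8 = {1, 2, 4, 8}
Tree: B1–B2, B2–B3, B3–B4, B2–B5, B4–B6, B5–B7, B5–B8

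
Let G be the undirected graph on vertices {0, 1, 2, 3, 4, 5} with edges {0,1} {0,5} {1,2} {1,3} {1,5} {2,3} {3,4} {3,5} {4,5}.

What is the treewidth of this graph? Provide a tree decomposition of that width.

Treewidth 2.
Bags: B1 = {3, 4, 5}  B2 = {1, 3, 5}  B3 = {1, 2, 3}  B4 = {0, 1, 5}
Tree: B1–B2, B2–B3, B2–B4

Every bag has size at most 3, so the width is 3 − 1 = 2 and tw(G) ≤ 2. Conversely, {0, 1, 5} is a clique of size 3, and the vertices of any clique must share a bag in every tree decomposition; so some bag has ≥ 3 vertices and tw(G) ≥ 2. Hence tw(G) = 2 exactly.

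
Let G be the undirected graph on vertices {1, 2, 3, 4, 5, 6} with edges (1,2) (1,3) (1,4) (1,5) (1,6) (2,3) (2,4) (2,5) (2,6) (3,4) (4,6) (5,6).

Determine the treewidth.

3

A width-3 tree decomposition is:
Bags: B1 = {1, 2, 4, 6}  B2 = {1, 2, 5, 6}  B3 = {1, 2, 3, 4}
Tree: B1–B2, B1–B3
The largest bag has 4 vertices, giving width 3; this decomposition certifies tw(G) ≤ 3. Conversely, {1, 2, 3, 4} is a clique of size 4, and the vertices of any clique must share a bag in every tree decomposition; so some bag has ≥ 4 vertices and tw(G) ≥ 3. The upper and lower bounds meet at 3, so that is the treewidth.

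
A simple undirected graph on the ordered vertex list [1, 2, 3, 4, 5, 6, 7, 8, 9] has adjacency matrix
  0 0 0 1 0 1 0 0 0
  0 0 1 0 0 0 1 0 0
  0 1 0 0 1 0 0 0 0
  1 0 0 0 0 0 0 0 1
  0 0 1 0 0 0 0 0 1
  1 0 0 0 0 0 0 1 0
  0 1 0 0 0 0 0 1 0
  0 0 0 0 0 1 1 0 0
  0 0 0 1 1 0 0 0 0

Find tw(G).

A width-2 tree decomposition is:
Bags: B1 = {1, 4, 6}  B2 = {4, 6, 9}  B3 = {5, 6, 9}  B4 = {3, 5, 6}  B5 = {2, 3, 6}  B6 = {2, 6, 7}  B7 = {6, 7, 8}
Tree: B1–B2, B2–B3, B3–B4, B4–B5, B5–B6, B6–B7
The largest bag has 3 vertices, giving width 2; this decomposition certifies tw(G) ≤ 2. The edges 6–1–4–9–5–3–2–7–8–6 form a cycle, so G is not a tree and its treewidth is at least 2. Therefore the treewidth is 2.

2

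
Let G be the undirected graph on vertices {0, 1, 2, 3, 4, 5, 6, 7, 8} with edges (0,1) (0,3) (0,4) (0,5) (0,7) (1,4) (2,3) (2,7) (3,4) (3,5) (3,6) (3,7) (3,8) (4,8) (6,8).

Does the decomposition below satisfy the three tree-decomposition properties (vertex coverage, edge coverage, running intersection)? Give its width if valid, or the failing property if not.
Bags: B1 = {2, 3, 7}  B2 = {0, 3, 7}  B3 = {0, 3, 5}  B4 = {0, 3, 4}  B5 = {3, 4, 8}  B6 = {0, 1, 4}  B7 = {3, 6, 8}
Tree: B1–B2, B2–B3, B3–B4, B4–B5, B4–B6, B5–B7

Yes; width 2.

Checking the three conditions: (i) the bags cover all of {0, 1, 2, 3, 4, 5, 6, 7, 8}; (ii) for each edge, some bag contains both endpoints; (iii) the bags containing any fixed vertex form a subtree. All hold, so the decomposition is valid with width 3 − 1 = 2.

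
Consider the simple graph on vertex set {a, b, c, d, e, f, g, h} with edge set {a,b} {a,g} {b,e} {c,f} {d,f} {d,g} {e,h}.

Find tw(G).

1

A width-1 tree decomposition is:
Bags: B1 = {c, f}  B2 = {d, f}  B3 = {d, g}  B4 = {a, g}  B5 = {a, b}  B6 = {b, e}  B7 = {e, h}
Tree: B1–B2, B2–B3, B3–B4, B4–B5, B5–B6, B6–B7
Each bag holds 2 vertices, so the decomposition has width 1, which upper-bounds the treewidth. Any graph with an edge has treewidth ≥ 1, and G has the edge c–f. Combining the bounds, tw(G) = 1.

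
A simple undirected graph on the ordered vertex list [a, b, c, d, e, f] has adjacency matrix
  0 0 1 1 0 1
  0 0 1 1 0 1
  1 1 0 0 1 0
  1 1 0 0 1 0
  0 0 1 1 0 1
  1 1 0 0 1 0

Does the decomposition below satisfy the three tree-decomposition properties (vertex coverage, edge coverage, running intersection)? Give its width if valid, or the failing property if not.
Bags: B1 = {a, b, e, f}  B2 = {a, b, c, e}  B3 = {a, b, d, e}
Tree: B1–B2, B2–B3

Vertex coverage: the bags together contain {a, b, c, d, e, f}, the full vertex set. Edge coverage: each edge of G has both endpoints in at least one bag. Running intersection: for every vertex, the bags containing it form a connected subtree. All three properties hold, so this is a valid tree decomposition of width max|bag| − 1 = 3, and hence tw(G) ≤ 3.

Yes; width 3.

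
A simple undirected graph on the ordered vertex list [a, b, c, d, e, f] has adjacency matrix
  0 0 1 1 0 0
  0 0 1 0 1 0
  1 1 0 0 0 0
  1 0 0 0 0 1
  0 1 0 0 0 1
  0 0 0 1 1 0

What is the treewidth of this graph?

A width-2 tree decomposition is:
Bags: B1 = {a, c, d}  B2 = {b, c, d}  B3 = {b, d, e}  B4 = {d, e, f}
Tree: B1–B2, B2–B3, B3–B4
Each bag holds 3 vertices, so the decomposition has width 2, which upper-bounds the treewidth. Since d–a–c–b–e–f–d is a cycle in G, G is not acyclic. Forests are exactly the graphs of treewidth ≤ 1, so tw(G) ≥ 2. Hence tw(G) = 2 exactly.

2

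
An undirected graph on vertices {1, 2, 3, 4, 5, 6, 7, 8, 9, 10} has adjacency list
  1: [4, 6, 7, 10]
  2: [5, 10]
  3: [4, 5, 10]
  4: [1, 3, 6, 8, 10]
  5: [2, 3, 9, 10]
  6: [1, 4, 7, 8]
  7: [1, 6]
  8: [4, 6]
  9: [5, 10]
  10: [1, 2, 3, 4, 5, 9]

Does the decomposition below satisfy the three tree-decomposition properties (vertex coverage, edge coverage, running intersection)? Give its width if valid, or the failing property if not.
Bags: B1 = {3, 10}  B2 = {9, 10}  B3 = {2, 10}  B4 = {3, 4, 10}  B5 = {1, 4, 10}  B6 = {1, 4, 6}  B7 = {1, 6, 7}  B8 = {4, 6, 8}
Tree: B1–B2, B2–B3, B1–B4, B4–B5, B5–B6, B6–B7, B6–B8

No — vertex 5 appears in no bag.

A tree decomposition must satisfy three properties: every vertex lies in some bag; for every edge, both endpoints lie together in some bag; and for every vertex, the bags containing it form a connected subtree. Here vertex 5 appears in no bag, so the decomposition is invalid.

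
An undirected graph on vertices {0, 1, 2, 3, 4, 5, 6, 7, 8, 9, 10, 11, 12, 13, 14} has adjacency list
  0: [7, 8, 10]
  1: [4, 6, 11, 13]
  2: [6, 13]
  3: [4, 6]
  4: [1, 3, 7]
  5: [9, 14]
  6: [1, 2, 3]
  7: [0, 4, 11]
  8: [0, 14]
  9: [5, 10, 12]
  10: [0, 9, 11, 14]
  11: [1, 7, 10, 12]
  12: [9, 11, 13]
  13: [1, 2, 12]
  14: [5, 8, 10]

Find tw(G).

A width-3 tree decomposition is:
Bags: B1 = {5, 8, 9, 14}  B2 = {8, 9, 10, 14}  B3 = {0, 8, 9, 10}  B4 = {0, 9, 10, 12}  B5 = {0, 10, 11, 12}  B6 = {0, 7, 11, 12}  B7 = {7, 11, 12, 13}  B8 = {1, 7, 11, 13}  B9 = {1, 4, 7, 13}  B10 = {1, 2, 4, 13}  B11 = {1, 2, 4, 6}  B12 = {2, 3, 4, 6}
Tree: B1–B2, B2–B3, B3–B4, B4–B5, B5–B6, B6–B7, B7–B8, B8–B9, B9–B10, B10–B11, B11–B12
Every bag has size at most 4, so the width is 4 − 1 = 3 and tw(G) ≤ 3. For the lower bound: the 4 vertex sets {5,8,14}, {9}, {10}, {0,7,11,12} are disjoint, each induces a connected subgraph, and every pair is joined by at least one edge of G. Contracting each set to a single vertex therefore yields K_{4} as a minor, and since treewidth is minor-monotone, tw(G) ≥ tw(K_{4}) = 3. Therefore the treewidth is 3.

3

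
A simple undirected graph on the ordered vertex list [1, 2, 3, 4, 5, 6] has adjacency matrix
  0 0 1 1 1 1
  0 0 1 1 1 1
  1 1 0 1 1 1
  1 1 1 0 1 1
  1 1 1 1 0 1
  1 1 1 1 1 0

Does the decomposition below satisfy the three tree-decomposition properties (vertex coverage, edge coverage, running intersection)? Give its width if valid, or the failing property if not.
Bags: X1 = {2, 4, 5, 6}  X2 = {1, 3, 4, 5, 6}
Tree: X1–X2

No — edge (3,2) lies in no bag.

A tree decomposition must satisfy three properties: every vertex lies in some bag; for every edge, both endpoints lie together in some bag; and for every vertex, the bags containing it form a connected subtree. Here edge (3,2) lies in no bag, so the decomposition is invalid.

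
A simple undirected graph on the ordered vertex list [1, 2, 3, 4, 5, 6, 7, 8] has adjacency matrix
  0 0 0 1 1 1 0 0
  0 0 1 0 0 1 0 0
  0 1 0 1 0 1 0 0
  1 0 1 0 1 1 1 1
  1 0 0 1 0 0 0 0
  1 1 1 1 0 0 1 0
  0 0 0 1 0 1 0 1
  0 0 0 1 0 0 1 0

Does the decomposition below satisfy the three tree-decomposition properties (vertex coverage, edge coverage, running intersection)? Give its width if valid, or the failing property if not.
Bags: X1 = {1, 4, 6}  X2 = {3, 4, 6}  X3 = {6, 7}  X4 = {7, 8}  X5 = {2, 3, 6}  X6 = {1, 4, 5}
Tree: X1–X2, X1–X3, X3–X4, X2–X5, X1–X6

A tree decomposition must satisfy three properties: every vertex lies in some bag; for every edge, both endpoints lie together in some bag; and for every vertex, the bags containing it form a connected subtree. Here edge (4,7) lies in no bag, so the decomposition is invalid.

No — edge (4,7) lies in no bag.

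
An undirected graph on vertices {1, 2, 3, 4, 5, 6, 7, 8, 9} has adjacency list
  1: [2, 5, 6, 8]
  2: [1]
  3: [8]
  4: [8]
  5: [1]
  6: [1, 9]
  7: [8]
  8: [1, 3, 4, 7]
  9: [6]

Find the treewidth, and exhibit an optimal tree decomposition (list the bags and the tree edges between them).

The largest bag has 2 vertices, giving width 1; this decomposition certifies tw(G) ≤ 1. Any graph with an edge has treewidth ≥ 1, and G has the edge 8–7. Combining the bounds, tw(G) = 1.

Treewidth 1.
One optimal decomposition is:
Bags: B1 = {7, 8}  B2 = {4, 8}  B3 = {3, 8}  B4 = {1, 8}  B5 = {1, 6}  B6 = {6, 9}  B7 = {1, 2}  B8 = {1, 5}
Tree: B1–B2, B1–B3, B3–B4, B4–B5, B5–B6, B4–B7, B5–B8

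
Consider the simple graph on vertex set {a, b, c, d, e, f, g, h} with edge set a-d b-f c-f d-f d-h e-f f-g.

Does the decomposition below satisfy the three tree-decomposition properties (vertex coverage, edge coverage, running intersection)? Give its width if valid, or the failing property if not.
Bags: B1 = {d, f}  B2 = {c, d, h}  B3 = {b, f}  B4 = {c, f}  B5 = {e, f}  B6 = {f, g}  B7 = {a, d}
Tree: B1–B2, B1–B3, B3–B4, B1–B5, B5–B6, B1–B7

No — bags containing vertex c are not connected in the tree.

A tree decomposition must satisfy three properties: every vertex lies in some bag; for every edge, both endpoints lie together in some bag; and for every vertex, the bags containing it form a connected subtree. Here bags containing vertex c are not connected in the tree, so the decomposition is invalid.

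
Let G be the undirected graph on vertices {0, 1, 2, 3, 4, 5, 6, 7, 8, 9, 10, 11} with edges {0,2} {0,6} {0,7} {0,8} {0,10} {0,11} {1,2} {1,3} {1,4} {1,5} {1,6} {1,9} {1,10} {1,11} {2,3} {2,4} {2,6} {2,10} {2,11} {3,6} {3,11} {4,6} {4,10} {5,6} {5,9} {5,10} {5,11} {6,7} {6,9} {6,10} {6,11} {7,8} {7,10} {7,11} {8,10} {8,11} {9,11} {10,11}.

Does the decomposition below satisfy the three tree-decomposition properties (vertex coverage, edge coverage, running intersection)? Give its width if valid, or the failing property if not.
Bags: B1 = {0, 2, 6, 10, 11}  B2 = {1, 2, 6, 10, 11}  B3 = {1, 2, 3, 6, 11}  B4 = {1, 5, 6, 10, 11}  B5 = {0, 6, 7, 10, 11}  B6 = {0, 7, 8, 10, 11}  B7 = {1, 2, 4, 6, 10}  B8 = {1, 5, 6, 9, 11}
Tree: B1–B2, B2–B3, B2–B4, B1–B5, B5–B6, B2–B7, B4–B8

Every vertex of G appears in some bag (union = {0, 1, 2, 3, 4, 5, 6, 7, 8, 9, 10, 11}); every edge is covered by a bag; and for each vertex v the set of bags containing v is connected in the bag tree. The decomposition is therefore valid. The largest bag has 5 vertices, so the width is 4.

Yes; width 4.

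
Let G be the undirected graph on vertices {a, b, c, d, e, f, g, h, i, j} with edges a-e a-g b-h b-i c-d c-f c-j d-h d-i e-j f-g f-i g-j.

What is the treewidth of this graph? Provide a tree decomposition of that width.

The largest bag has 3 vertices, giving width 2; this decomposition certifies tw(G) ≤ 2. The edges a–e–j–g–a form a cycle, so G is not a tree and its treewidth is at least 2. Combining the bounds, tw(G) = 2.

Treewidth 2.
One such decomposition:
Bags: B1 = {a, e, g}  B2 = {e, g, j}  B3 = {f, g, j}  B4 = {c, f, j}  B5 = {c, f, i}  B6 = {c, d, i}  B7 = {b, d, i}  B8 = {b, d, h}
Tree: B1–B2, B2–B3, B3–B4, B4–B5, B5–B6, B6–B7, B7–B8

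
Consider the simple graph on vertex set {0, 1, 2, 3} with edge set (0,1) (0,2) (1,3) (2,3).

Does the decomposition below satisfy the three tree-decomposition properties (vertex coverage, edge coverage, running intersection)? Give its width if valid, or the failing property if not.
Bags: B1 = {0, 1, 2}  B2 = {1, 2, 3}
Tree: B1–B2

Yes; width 2.

Every vertex of G appears in some bag (union = {0, 1, 2, 3}); every edge is covered by a bag; and for each vertex v the set of bags containing v is connected in the bag tree. The decomposition is therefore valid. The largest bag has 3 vertices, so the width is 2.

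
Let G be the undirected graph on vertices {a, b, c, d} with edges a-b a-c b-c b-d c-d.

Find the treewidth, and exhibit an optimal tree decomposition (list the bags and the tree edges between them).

Every bag has size at most 3, so the width is 3 − 1 = 2 and tw(G) ≤ 2. Conversely, {b, c, d} is a clique of size 3, and the vertices of any clique must share a bag in every tree decomposition; so some bag has ≥ 3 vertices and tw(G) ≥ 2. Hence tw(G) = 2 exactly.

Treewidth 2.
Bags: B1 = {a, b, c}  B2 = {b, c, d}
Tree: B1–B2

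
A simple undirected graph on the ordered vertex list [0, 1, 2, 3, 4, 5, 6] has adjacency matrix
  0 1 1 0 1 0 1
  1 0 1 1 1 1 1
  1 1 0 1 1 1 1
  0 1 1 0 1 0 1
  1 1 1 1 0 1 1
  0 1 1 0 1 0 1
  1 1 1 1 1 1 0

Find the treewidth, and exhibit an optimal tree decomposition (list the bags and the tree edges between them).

Treewidth 4.
Bags: B1 = {0, 1, 2, 4, 6}  B2 = {1, 2, 3, 4, 6}  B3 = {1, 2, 4, 5, 6}
Tree: B1–B2, B1–B3

The largest bag has 5 vertices, giving width 4; this decomposition certifies tw(G) ≤ 4. On the other hand G contains the 5-clique {0, 1, 2, 4, 6}. A clique must lie in a single bag of any decomposition, so no decomposition can have width below 4. Therefore the treewidth is 4.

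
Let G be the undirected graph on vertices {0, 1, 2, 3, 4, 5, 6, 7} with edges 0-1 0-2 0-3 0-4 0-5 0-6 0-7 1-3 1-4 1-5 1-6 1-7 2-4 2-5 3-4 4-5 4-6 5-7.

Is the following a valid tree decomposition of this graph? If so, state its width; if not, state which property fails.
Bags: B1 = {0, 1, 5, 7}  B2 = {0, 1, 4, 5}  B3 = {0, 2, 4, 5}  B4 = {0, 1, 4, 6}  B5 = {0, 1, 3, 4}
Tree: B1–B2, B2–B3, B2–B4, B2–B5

Yes; width 3.

Every vertex of G appears in some bag (union = {0, 1, 2, 3, 4, 5, 6, 7}); every edge is covered by a bag; and for each vertex v the set of bags containing v is connected in the bag tree. The decomposition is therefore valid. The largest bag has 4 vertices, so the width is 3.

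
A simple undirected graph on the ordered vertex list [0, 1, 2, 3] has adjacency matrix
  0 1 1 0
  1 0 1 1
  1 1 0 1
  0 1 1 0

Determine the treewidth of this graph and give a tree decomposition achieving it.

Treewidth 2.
Bags: B1 = {0, 1, 2}  B2 = {1, 2, 3}
Tree: B1–B2

The largest bag has 3 vertices, giving width 2; this decomposition certifies tw(G) ≤ 2. On the other hand G contains the 3-clique {0, 1, 2}. A clique must lie in a single bag of any decomposition, so no decomposition can have width below 2. Hence tw(G) = 2 exactly.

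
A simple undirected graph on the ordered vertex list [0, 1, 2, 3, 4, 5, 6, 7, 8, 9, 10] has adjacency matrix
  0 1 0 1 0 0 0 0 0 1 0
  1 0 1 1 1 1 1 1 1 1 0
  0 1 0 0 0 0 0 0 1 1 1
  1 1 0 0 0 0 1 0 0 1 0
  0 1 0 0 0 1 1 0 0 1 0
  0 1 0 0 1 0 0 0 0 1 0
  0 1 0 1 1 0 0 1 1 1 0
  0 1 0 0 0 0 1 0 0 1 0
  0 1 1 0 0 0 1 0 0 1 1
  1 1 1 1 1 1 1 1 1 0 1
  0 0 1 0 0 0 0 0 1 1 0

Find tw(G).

3

A width-3 tree decomposition is:
Bags: B1 = {1, 3, 6, 9}  B2 = {1, 6, 8, 9}  B3 = {1, 4, 6, 9}  B4 = {1, 2, 8, 9}  B5 = {1, 6, 7, 9}  B6 = {2, 8, 9, 10}  B7 = {1, 4, 5, 9}  B8 = {0, 1, 3, 9}
Tree: B1–B2, B1–B3, B2–B4, B3–B5, B4–B6, B3–B7, B1–B8
Each bag holds 4 vertices, so the decomposition has width 3, which upper-bounds the treewidth. For the lower bound, the 4 vertices {0, 1, 3, 9} are pairwise adjacent, and any tree decomposition puts a clique entirely inside one bag — forcing width ≥ 3. The upper and lower bounds meet at 3, so that is the treewidth.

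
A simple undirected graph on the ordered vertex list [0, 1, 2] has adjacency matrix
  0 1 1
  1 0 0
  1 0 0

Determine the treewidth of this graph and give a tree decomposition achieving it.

The largest bag has 2 vertices, giving width 1; this decomposition certifies tw(G) ≤ 1. G has an edge, so its treewidth is at least 1. The upper and lower bounds meet at 1, so that is the treewidth.

Treewidth 1.
One such decomposition:
Bags: B1 = {0, 1}  B2 = {0, 2}
Tree: B1–B2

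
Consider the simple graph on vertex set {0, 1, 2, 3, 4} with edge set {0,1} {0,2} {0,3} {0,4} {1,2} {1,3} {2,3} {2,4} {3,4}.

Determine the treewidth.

3

A width-3 tree decomposition is:
Bags: B1 = {0, 2, 3, 4}  B2 = {0, 1, 2, 3}
Tree: B1–B2
The largest bag has 4 vertices, giving width 3; this decomposition certifies tw(G) ≤ 3. On the other hand G contains the 4-clique {0, 1, 2, 3}. A clique must lie in a single bag of any decomposition, so no decomposition can have width below 3. Combining the bounds, tw(G) = 3.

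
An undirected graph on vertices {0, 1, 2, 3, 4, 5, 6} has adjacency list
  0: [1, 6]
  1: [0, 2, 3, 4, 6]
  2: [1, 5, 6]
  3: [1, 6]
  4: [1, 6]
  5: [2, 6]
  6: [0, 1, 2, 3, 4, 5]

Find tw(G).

A width-2 tree decomposition is:
Bags: B1 = {1, 2, 6}  B2 = {1, 3, 6}  B3 = {2, 5, 6}  B4 = {0, 1, 6}  B5 = {1, 4, 6}
Tree: B1–B2, B1–B3, B2–B4, B2–B5
The largest bag has 3 vertices, giving width 2; this decomposition certifies tw(G) ≤ 2. On the other hand G contains the 3-clique {0, 1, 6}. A clique must lie in a single bag of any decomposition, so no decomposition can have width below 2. Combining the bounds, tw(G) = 2.

2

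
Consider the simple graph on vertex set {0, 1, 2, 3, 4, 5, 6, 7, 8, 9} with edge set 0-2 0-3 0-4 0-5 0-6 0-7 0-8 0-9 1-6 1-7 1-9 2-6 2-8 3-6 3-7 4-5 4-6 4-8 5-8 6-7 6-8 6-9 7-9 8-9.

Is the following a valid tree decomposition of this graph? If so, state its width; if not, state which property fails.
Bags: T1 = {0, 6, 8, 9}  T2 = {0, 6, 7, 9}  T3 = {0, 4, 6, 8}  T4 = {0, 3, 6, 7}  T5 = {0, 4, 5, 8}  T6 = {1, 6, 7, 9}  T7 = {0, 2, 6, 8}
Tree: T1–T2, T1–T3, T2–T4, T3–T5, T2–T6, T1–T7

Checking the three conditions: (i) the bags cover all of {0, 1, 2, 3, 4, 5, 6, 7, 8, 9}; (ii) for each edge, some bag contains both endpoints; (iii) the bags containing any fixed vertex form a subtree. All hold, so the decomposition is valid with width 4 − 1 = 3.

Yes; width 3.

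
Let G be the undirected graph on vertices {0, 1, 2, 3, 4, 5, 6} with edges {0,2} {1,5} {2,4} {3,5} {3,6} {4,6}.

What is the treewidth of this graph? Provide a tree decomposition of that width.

Treewidth 1.
One such decomposition:
Bags: B1 = {1, 5}  B2 = {3, 5}  B3 = {3, 6}  B4 = {4, 6}  B5 = {2, 4}  B6 = {0, 2}
Tree: B1–B2, B2–B3, B3–B4, B4–B5, B5–B6

Every bag has size at most 2, so the width is 2 − 1 = 1 and tw(G) ≤ 1. Since G has at least one edge (e.g. 1–5), it is not an edgeless graph, so tw(G) ≥ 1. Therefore the treewidth is 1.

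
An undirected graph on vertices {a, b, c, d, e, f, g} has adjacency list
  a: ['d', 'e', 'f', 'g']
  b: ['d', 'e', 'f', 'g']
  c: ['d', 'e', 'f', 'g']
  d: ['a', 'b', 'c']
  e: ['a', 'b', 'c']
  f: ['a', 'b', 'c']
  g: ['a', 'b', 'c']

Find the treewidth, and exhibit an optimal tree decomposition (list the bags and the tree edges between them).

The largest bag has 4 vertices, giving width 3; this decomposition certifies tw(G) ≤ 3. For the lower bound: the 4 vertex sets {b,f}, {a,e}, {c}, {g} are disjoint, each induces a connected subgraph, and every pair is joined by at least one edge of G. Contracting each set to a single vertex therefore yields K_{4} as a minor, and since treewidth is minor-monotone, tw(G) ≥ tw(K_{4}) = 3. Combining the bounds, tw(G) = 3.

Treewidth 3.
One such decomposition:
Bags: B1 = {a, b, c, f}  B2 = {a, b, c, e}  B3 = {a, b, c, g}  B4 = {a, b, c, d}
Tree: B1–B2, B2–B3, B3–B4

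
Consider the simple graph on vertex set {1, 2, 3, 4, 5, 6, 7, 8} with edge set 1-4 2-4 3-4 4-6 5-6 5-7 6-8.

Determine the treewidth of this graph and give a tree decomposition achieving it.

Each bag holds 2 vertices, so the decomposition has width 1, which upper-bounds the treewidth. G has an edge, so its treewidth is at least 1. Therefore the treewidth is 1.

Treewidth 1.
One optimal decomposition is:
Bags: B1 = {4, 6}  B2 = {3, 4}  B3 = {5, 6}  B4 = {5, 7}  B5 = {2, 4}  B6 = {1, 4}  B7 = {6, 8}
Tree: B1–B2, B1–B3, B3–B4, B2–B5, B5–B6, B3–B7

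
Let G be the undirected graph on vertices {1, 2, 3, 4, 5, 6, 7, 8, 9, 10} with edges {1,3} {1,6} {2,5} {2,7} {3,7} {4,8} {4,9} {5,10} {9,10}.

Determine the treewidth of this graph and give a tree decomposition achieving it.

Treewidth 1.
Bags: B1 = {1, 6}  B2 = {1, 3}  B3 = {3, 7}  B4 = {2, 7}  B5 = {2, 5}  B6 = {5, 10}  B7 = {9, 10}  B8 = {4, 9}  B9 = {4, 8}
Tree: B1–B2, B2–B3, B3–B4, B4–B5, B5–B6, B6–B7, B7–B8, B8–B9

The largest bag has 2 vertices, giving width 1; this decomposition certifies tw(G) ≤ 1. Since G has at least one edge (e.g. 6–1), it is not an edgeless graph, so tw(G) ≥ 1. Therefore the treewidth is 1.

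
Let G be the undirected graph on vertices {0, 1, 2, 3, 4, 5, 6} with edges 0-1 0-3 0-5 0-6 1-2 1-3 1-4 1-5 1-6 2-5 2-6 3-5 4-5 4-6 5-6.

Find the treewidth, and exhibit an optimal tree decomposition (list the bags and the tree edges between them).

Treewidth 3.
One such decomposition:
Bags: B1 = {0, 1, 5, 6}  B2 = {1, 4, 5, 6}  B3 = {0, 1, 3, 5}  B4 = {1, 2, 5, 6}
Tree: B1–B2, B1–B3, B2–B4

Each bag holds 4 vertices, so the decomposition has width 3, which upper-bounds the treewidth. Conversely, {0, 1, 3, 5} is a clique of size 4, and the vertices of any clique must share a bag in every tree decomposition; so some bag has ≥ 4 vertices and tw(G) ≥ 3. Combining the bounds, tw(G) = 3.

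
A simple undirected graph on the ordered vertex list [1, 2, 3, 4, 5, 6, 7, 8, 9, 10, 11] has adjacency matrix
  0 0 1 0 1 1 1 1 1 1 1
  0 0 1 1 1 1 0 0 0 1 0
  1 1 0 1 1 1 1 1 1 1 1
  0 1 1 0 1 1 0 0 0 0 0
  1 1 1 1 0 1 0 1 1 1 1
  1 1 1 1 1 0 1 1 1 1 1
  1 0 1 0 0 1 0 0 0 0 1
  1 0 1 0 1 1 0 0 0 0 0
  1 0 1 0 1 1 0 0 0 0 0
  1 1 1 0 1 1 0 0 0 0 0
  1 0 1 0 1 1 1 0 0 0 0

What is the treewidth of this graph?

A width-4 tree decomposition is:
Bags: B1 = {1, 3, 5, 6, 10}  B2 = {1, 3, 5, 6, 9}  B3 = {1, 3, 5, 6, 8}  B4 = {1, 3, 5, 6, 11}  B5 = {2, 3, 5, 6, 10}  B6 = {2, 3, 4, 5, 6}  B7 = {1, 3, 6, 7, 11}
Tree: B1–B2, B1–B3, B3–B4, B1–B5, B5–B6, B4–B7
The largest bag has 5 vertices, giving width 4; this decomposition certifies tw(G) ≤ 4. Conversely, {1, 3, 5, 6, 8} is a clique of size 5, and the vertices of any clique must share a bag in every tree decomposition; so some bag has ≥ 5 vertices and tw(G) ≥ 4. Therefore the treewidth is 4.

4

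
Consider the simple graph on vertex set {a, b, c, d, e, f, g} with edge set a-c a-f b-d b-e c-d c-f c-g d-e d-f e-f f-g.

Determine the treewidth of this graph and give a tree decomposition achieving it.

The largest bag has 3 vertices, giving width 2; this decomposition certifies tw(G) ≤ 2. Conversely, {d, e, f} is a clique of size 3, and the vertices of any clique must share a bag in every tree decomposition; so some bag has ≥ 3 vertices and tw(G) ≥ 2. Hence tw(G) = 2 exactly.

Treewidth 2.
One optimal decomposition is:
Bags: B1 = {c, d, f}  B2 = {c, f, g}  B3 = {a, c, f}  B4 = {d, e, f}  B5 = {b, d, e}
Tree: B1–B2, B1–B3, B1–B4, B4–B5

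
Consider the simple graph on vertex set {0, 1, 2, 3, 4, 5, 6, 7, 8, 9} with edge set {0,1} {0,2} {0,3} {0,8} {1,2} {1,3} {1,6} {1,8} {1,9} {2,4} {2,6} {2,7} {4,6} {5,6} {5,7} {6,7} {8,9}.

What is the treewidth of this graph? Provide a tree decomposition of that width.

The largest bag has 3 vertices, giving width 2; this decomposition certifies tw(G) ≤ 2. For the lower bound, the 3 vertices {0, 1, 8} are pairwise adjacent, and any tree decomposition puts a clique entirely inside one bag — forcing width ≥ 2. Therefore the treewidth is 2.

Treewidth 2.
One such decomposition:
Bags: B1 = {0, 1, 2}  B2 = {1, 2, 6}  B3 = {0, 1, 8}  B4 = {1, 8, 9}  B5 = {2, 6, 7}  B6 = {0, 1, 3}  B7 = {5, 6, 7}  B8 = {2, 4, 6}
Tree: B1–B2, B1–B3, B3–B4, B2–B5, B3–B6, B5–B7, B2–B8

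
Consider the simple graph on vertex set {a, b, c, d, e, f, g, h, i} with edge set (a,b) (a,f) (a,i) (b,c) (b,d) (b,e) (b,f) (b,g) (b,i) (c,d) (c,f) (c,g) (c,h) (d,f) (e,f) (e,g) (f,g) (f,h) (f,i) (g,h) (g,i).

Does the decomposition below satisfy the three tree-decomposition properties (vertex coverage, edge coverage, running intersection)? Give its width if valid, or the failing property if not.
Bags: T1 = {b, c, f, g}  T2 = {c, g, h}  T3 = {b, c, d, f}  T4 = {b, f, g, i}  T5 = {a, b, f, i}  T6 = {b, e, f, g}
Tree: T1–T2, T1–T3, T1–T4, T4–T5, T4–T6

No — edge (f,h) lies in no bag.

A tree decomposition must satisfy three properties: every vertex lies in some bag; for every edge, both endpoints lie together in some bag; and for every vertex, the bags containing it form a connected subtree. Here edge (f,h) lies in no bag, so the decomposition is invalid.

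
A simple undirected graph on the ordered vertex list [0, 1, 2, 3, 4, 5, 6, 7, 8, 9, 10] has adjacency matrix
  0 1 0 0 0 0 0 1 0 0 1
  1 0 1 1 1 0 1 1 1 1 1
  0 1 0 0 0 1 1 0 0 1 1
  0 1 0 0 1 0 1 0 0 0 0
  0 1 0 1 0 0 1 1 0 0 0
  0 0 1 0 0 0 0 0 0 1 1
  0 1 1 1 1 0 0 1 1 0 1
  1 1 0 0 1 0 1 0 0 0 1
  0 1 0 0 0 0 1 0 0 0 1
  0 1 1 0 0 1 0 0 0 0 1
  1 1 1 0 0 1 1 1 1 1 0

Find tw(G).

3

A width-3 tree decomposition is:
Bags: B1 = {1, 2, 6, 10}  B2 = {1, 6, 7, 10}  B3 = {1, 2, 9, 10}  B4 = {2, 5, 9, 10}  B5 = {1, 4, 6, 7}  B6 = {0, 1, 7, 10}  B7 = {1, 3, 4, 6}  B8 = {1, 6, 8, 10}
Tree: B1–B2, B1–B3, B3–B4, B2–B5, B2–B6, B5–B7, B2–B8
The largest bag has 4 vertices, giving width 3; this decomposition certifies tw(G) ≤ 3. Conversely, {0, 1, 7, 10} is a clique of size 4, and the vertices of any clique must share a bag in every tree decomposition; so some bag has ≥ 4 vertices and tw(G) ≥ 3. The upper and lower bounds meet at 3, so that is the treewidth.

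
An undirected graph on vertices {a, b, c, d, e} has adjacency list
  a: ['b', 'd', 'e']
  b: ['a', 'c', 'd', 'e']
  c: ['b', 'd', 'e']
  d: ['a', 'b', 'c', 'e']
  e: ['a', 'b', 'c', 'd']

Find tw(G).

A width-3 tree decomposition is:
Bags: B1 = {b, c, d, e}  B2 = {a, b, d, e}
Tree: B1–B2
Each bag holds 4 vertices, so the decomposition has width 3, which upper-bounds the treewidth. For the lower bound, the 4 vertices {b, c, d, e} are pairwise adjacent, and any tree decomposition puts a clique entirely inside one bag — forcing width ≥ 3. The upper and lower bounds meet at 3, so that is the treewidth.

3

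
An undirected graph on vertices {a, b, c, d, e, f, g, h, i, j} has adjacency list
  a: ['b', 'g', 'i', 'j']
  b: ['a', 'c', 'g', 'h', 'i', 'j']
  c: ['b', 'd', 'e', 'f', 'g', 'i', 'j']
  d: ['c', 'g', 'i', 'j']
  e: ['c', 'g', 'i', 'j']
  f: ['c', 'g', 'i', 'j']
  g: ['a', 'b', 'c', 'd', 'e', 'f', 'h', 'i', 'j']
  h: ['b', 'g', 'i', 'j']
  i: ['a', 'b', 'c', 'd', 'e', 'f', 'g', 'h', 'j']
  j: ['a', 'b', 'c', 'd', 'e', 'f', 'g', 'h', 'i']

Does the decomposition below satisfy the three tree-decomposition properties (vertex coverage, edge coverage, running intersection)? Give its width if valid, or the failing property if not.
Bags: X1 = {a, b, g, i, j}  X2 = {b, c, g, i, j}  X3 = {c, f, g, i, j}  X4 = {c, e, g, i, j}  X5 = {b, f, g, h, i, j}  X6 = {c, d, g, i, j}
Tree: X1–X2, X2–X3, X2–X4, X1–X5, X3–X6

No — bags containing vertex f are not connected in the tree.

A tree decomposition must satisfy three properties: every vertex lies in some bag; for every edge, both endpoints lie together in some bag; and for every vertex, the bags containing it form a connected subtree. Here bags containing vertex f are not connected in the tree, so the decomposition is invalid.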